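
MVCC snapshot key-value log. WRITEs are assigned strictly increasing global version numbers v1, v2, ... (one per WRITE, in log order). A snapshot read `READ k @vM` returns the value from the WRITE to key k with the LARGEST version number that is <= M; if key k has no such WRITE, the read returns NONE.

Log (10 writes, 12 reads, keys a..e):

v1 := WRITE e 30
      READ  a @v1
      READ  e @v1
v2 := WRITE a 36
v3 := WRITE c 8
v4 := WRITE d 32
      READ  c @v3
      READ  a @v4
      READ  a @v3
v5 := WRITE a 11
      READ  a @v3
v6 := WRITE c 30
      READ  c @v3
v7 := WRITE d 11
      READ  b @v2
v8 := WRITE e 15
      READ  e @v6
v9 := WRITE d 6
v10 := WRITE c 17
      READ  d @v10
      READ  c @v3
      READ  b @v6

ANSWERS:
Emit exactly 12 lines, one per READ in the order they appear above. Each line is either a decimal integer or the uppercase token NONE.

v1: WRITE e=30  (e history now [(1, 30)])
READ a @v1: history=[] -> no version <= 1 -> NONE
READ e @v1: history=[(1, 30)] -> pick v1 -> 30
v2: WRITE a=36  (a history now [(2, 36)])
v3: WRITE c=8  (c history now [(3, 8)])
v4: WRITE d=32  (d history now [(4, 32)])
READ c @v3: history=[(3, 8)] -> pick v3 -> 8
READ a @v4: history=[(2, 36)] -> pick v2 -> 36
READ a @v3: history=[(2, 36)] -> pick v2 -> 36
v5: WRITE a=11  (a history now [(2, 36), (5, 11)])
READ a @v3: history=[(2, 36), (5, 11)] -> pick v2 -> 36
v6: WRITE c=30  (c history now [(3, 8), (6, 30)])
READ c @v3: history=[(3, 8), (6, 30)] -> pick v3 -> 8
v7: WRITE d=11  (d history now [(4, 32), (7, 11)])
READ b @v2: history=[] -> no version <= 2 -> NONE
v8: WRITE e=15  (e history now [(1, 30), (8, 15)])
READ e @v6: history=[(1, 30), (8, 15)] -> pick v1 -> 30
v9: WRITE d=6  (d history now [(4, 32), (7, 11), (9, 6)])
v10: WRITE c=17  (c history now [(3, 8), (6, 30), (10, 17)])
READ d @v10: history=[(4, 32), (7, 11), (9, 6)] -> pick v9 -> 6
READ c @v3: history=[(3, 8), (6, 30), (10, 17)] -> pick v3 -> 8
READ b @v6: history=[] -> no version <= 6 -> NONE

Answer: NONE
30
8
36
36
36
8
NONE
30
6
8
NONE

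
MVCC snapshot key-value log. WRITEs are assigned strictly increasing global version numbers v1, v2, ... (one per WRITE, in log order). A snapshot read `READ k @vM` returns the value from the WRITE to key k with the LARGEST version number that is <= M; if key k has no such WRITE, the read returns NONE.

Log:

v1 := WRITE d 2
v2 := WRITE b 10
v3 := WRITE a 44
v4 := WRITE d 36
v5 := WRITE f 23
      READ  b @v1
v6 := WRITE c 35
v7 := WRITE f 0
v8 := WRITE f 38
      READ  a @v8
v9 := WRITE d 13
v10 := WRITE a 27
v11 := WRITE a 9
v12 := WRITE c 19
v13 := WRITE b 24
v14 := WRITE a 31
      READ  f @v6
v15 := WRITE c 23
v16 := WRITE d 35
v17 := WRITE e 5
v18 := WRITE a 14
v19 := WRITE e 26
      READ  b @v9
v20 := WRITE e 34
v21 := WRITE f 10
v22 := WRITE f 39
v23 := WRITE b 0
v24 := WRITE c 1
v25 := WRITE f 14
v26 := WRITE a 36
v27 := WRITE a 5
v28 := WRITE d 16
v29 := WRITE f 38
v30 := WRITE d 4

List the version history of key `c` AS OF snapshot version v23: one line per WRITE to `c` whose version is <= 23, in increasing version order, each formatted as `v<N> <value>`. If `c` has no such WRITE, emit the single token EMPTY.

Scan writes for key=c with version <= 23:
  v1 WRITE d 2 -> skip
  v2 WRITE b 10 -> skip
  v3 WRITE a 44 -> skip
  v4 WRITE d 36 -> skip
  v5 WRITE f 23 -> skip
  v6 WRITE c 35 -> keep
  v7 WRITE f 0 -> skip
  v8 WRITE f 38 -> skip
  v9 WRITE d 13 -> skip
  v10 WRITE a 27 -> skip
  v11 WRITE a 9 -> skip
  v12 WRITE c 19 -> keep
  v13 WRITE b 24 -> skip
  v14 WRITE a 31 -> skip
  v15 WRITE c 23 -> keep
  v16 WRITE d 35 -> skip
  v17 WRITE e 5 -> skip
  v18 WRITE a 14 -> skip
  v19 WRITE e 26 -> skip
  v20 WRITE e 34 -> skip
  v21 WRITE f 10 -> skip
  v22 WRITE f 39 -> skip
  v23 WRITE b 0 -> skip
  v24 WRITE c 1 -> drop (> snap)
  v25 WRITE f 14 -> skip
  v26 WRITE a 36 -> skip
  v27 WRITE a 5 -> skip
  v28 WRITE d 16 -> skip
  v29 WRITE f 38 -> skip
  v30 WRITE d 4 -> skip
Collected: [(6, 35), (12, 19), (15, 23)]

Answer: v6 35
v12 19
v15 23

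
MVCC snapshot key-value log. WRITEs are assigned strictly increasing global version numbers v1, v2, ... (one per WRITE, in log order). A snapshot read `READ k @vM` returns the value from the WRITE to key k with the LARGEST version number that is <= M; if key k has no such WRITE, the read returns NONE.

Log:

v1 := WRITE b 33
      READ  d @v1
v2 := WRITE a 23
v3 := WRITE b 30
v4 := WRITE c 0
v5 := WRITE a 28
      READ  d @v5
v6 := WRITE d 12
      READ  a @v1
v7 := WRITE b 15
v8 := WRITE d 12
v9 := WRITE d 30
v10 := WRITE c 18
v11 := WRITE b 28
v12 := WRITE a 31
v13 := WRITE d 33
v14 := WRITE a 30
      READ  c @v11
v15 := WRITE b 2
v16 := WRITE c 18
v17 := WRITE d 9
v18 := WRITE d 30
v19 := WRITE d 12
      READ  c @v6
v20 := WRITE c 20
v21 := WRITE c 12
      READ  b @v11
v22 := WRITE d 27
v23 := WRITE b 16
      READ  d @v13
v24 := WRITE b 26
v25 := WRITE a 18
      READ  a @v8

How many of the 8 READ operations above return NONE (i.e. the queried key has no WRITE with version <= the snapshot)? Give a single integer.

v1: WRITE b=33  (b history now [(1, 33)])
READ d @v1: history=[] -> no version <= 1 -> NONE
v2: WRITE a=23  (a history now [(2, 23)])
v3: WRITE b=30  (b history now [(1, 33), (3, 30)])
v4: WRITE c=0  (c history now [(4, 0)])
v5: WRITE a=28  (a history now [(2, 23), (5, 28)])
READ d @v5: history=[] -> no version <= 5 -> NONE
v6: WRITE d=12  (d history now [(6, 12)])
READ a @v1: history=[(2, 23), (5, 28)] -> no version <= 1 -> NONE
v7: WRITE b=15  (b history now [(1, 33), (3, 30), (7, 15)])
v8: WRITE d=12  (d history now [(6, 12), (8, 12)])
v9: WRITE d=30  (d history now [(6, 12), (8, 12), (9, 30)])
v10: WRITE c=18  (c history now [(4, 0), (10, 18)])
v11: WRITE b=28  (b history now [(1, 33), (3, 30), (7, 15), (11, 28)])
v12: WRITE a=31  (a history now [(2, 23), (5, 28), (12, 31)])
v13: WRITE d=33  (d history now [(6, 12), (8, 12), (9, 30), (13, 33)])
v14: WRITE a=30  (a history now [(2, 23), (5, 28), (12, 31), (14, 30)])
READ c @v11: history=[(4, 0), (10, 18)] -> pick v10 -> 18
v15: WRITE b=2  (b history now [(1, 33), (3, 30), (7, 15), (11, 28), (15, 2)])
v16: WRITE c=18  (c history now [(4, 0), (10, 18), (16, 18)])
v17: WRITE d=9  (d history now [(6, 12), (8, 12), (9, 30), (13, 33), (17, 9)])
v18: WRITE d=30  (d history now [(6, 12), (8, 12), (9, 30), (13, 33), (17, 9), (18, 30)])
v19: WRITE d=12  (d history now [(6, 12), (8, 12), (9, 30), (13, 33), (17, 9), (18, 30), (19, 12)])
READ c @v6: history=[(4, 0), (10, 18), (16, 18)] -> pick v4 -> 0
v20: WRITE c=20  (c history now [(4, 0), (10, 18), (16, 18), (20, 20)])
v21: WRITE c=12  (c history now [(4, 0), (10, 18), (16, 18), (20, 20), (21, 12)])
READ b @v11: history=[(1, 33), (3, 30), (7, 15), (11, 28), (15, 2)] -> pick v11 -> 28
v22: WRITE d=27  (d history now [(6, 12), (8, 12), (9, 30), (13, 33), (17, 9), (18, 30), (19, 12), (22, 27)])
v23: WRITE b=16  (b history now [(1, 33), (3, 30), (7, 15), (11, 28), (15, 2), (23, 16)])
READ d @v13: history=[(6, 12), (8, 12), (9, 30), (13, 33), (17, 9), (18, 30), (19, 12), (22, 27)] -> pick v13 -> 33
v24: WRITE b=26  (b history now [(1, 33), (3, 30), (7, 15), (11, 28), (15, 2), (23, 16), (24, 26)])
v25: WRITE a=18  (a history now [(2, 23), (5, 28), (12, 31), (14, 30), (25, 18)])
READ a @v8: history=[(2, 23), (5, 28), (12, 31), (14, 30), (25, 18)] -> pick v5 -> 28
Read results in order: ['NONE', 'NONE', 'NONE', '18', '0', '28', '33', '28']
NONE count = 3

Answer: 3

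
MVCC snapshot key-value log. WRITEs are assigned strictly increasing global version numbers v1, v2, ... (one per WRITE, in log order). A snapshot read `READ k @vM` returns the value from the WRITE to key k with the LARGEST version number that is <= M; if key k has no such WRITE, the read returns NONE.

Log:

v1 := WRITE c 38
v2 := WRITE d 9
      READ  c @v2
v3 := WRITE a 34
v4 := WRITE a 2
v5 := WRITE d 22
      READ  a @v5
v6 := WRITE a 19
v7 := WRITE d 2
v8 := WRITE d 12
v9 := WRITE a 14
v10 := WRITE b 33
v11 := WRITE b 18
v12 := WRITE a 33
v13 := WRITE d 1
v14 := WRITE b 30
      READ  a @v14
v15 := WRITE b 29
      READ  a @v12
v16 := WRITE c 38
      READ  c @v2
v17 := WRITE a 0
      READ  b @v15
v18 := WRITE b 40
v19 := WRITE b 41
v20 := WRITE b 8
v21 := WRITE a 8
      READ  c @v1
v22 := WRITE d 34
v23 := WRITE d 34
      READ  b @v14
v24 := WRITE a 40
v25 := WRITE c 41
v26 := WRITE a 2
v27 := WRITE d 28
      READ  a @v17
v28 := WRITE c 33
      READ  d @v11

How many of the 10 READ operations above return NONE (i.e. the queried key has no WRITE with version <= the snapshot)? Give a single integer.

Answer: 0

Derivation:
v1: WRITE c=38  (c history now [(1, 38)])
v2: WRITE d=9  (d history now [(2, 9)])
READ c @v2: history=[(1, 38)] -> pick v1 -> 38
v3: WRITE a=34  (a history now [(3, 34)])
v4: WRITE a=2  (a history now [(3, 34), (4, 2)])
v5: WRITE d=22  (d history now [(2, 9), (5, 22)])
READ a @v5: history=[(3, 34), (4, 2)] -> pick v4 -> 2
v6: WRITE a=19  (a history now [(3, 34), (4, 2), (6, 19)])
v7: WRITE d=2  (d history now [(2, 9), (5, 22), (7, 2)])
v8: WRITE d=12  (d history now [(2, 9), (5, 22), (7, 2), (8, 12)])
v9: WRITE a=14  (a history now [(3, 34), (4, 2), (6, 19), (9, 14)])
v10: WRITE b=33  (b history now [(10, 33)])
v11: WRITE b=18  (b history now [(10, 33), (11, 18)])
v12: WRITE a=33  (a history now [(3, 34), (4, 2), (6, 19), (9, 14), (12, 33)])
v13: WRITE d=1  (d history now [(2, 9), (5, 22), (7, 2), (8, 12), (13, 1)])
v14: WRITE b=30  (b history now [(10, 33), (11, 18), (14, 30)])
READ a @v14: history=[(3, 34), (4, 2), (6, 19), (9, 14), (12, 33)] -> pick v12 -> 33
v15: WRITE b=29  (b history now [(10, 33), (11, 18), (14, 30), (15, 29)])
READ a @v12: history=[(3, 34), (4, 2), (6, 19), (9, 14), (12, 33)] -> pick v12 -> 33
v16: WRITE c=38  (c history now [(1, 38), (16, 38)])
READ c @v2: history=[(1, 38), (16, 38)] -> pick v1 -> 38
v17: WRITE a=0  (a history now [(3, 34), (4, 2), (6, 19), (9, 14), (12, 33), (17, 0)])
READ b @v15: history=[(10, 33), (11, 18), (14, 30), (15, 29)] -> pick v15 -> 29
v18: WRITE b=40  (b history now [(10, 33), (11, 18), (14, 30), (15, 29), (18, 40)])
v19: WRITE b=41  (b history now [(10, 33), (11, 18), (14, 30), (15, 29), (18, 40), (19, 41)])
v20: WRITE b=8  (b history now [(10, 33), (11, 18), (14, 30), (15, 29), (18, 40), (19, 41), (20, 8)])
v21: WRITE a=8  (a history now [(3, 34), (4, 2), (6, 19), (9, 14), (12, 33), (17, 0), (21, 8)])
READ c @v1: history=[(1, 38), (16, 38)] -> pick v1 -> 38
v22: WRITE d=34  (d history now [(2, 9), (5, 22), (7, 2), (8, 12), (13, 1), (22, 34)])
v23: WRITE d=34  (d history now [(2, 9), (5, 22), (7, 2), (8, 12), (13, 1), (22, 34), (23, 34)])
READ b @v14: history=[(10, 33), (11, 18), (14, 30), (15, 29), (18, 40), (19, 41), (20, 8)] -> pick v14 -> 30
v24: WRITE a=40  (a history now [(3, 34), (4, 2), (6, 19), (9, 14), (12, 33), (17, 0), (21, 8), (24, 40)])
v25: WRITE c=41  (c history now [(1, 38), (16, 38), (25, 41)])
v26: WRITE a=2  (a history now [(3, 34), (4, 2), (6, 19), (9, 14), (12, 33), (17, 0), (21, 8), (24, 40), (26, 2)])
v27: WRITE d=28  (d history now [(2, 9), (5, 22), (7, 2), (8, 12), (13, 1), (22, 34), (23, 34), (27, 28)])
READ a @v17: history=[(3, 34), (4, 2), (6, 19), (9, 14), (12, 33), (17, 0), (21, 8), (24, 40), (26, 2)] -> pick v17 -> 0
v28: WRITE c=33  (c history now [(1, 38), (16, 38), (25, 41), (28, 33)])
READ d @v11: history=[(2, 9), (5, 22), (7, 2), (8, 12), (13, 1), (22, 34), (23, 34), (27, 28)] -> pick v8 -> 12
Read results in order: ['38', '2', '33', '33', '38', '29', '38', '30', '0', '12']
NONE count = 0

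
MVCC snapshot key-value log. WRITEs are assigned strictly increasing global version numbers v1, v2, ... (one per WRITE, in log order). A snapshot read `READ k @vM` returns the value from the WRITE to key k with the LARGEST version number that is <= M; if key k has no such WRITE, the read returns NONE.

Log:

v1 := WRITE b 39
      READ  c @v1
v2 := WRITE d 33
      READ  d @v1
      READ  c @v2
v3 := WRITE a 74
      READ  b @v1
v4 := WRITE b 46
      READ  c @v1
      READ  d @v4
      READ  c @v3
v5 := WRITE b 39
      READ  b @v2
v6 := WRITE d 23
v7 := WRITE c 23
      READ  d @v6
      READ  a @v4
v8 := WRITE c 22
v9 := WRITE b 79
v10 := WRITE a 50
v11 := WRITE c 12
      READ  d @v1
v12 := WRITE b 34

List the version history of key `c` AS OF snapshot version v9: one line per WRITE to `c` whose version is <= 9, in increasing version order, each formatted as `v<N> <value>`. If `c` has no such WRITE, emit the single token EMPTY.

Answer: v7 23
v8 22

Derivation:
Scan writes for key=c with version <= 9:
  v1 WRITE b 39 -> skip
  v2 WRITE d 33 -> skip
  v3 WRITE a 74 -> skip
  v4 WRITE b 46 -> skip
  v5 WRITE b 39 -> skip
  v6 WRITE d 23 -> skip
  v7 WRITE c 23 -> keep
  v8 WRITE c 22 -> keep
  v9 WRITE b 79 -> skip
  v10 WRITE a 50 -> skip
  v11 WRITE c 12 -> drop (> snap)
  v12 WRITE b 34 -> skip
Collected: [(7, 23), (8, 22)]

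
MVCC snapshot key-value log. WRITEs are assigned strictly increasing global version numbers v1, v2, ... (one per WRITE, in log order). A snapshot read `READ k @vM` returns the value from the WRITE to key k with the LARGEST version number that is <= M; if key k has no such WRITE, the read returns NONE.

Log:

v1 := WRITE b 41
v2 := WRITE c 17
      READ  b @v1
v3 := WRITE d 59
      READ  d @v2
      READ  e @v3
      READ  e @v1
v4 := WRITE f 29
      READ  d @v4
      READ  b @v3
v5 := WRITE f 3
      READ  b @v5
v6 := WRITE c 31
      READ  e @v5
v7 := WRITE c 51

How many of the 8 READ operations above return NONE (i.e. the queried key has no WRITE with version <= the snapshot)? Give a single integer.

v1: WRITE b=41  (b history now [(1, 41)])
v2: WRITE c=17  (c history now [(2, 17)])
READ b @v1: history=[(1, 41)] -> pick v1 -> 41
v3: WRITE d=59  (d history now [(3, 59)])
READ d @v2: history=[(3, 59)] -> no version <= 2 -> NONE
READ e @v3: history=[] -> no version <= 3 -> NONE
READ e @v1: history=[] -> no version <= 1 -> NONE
v4: WRITE f=29  (f history now [(4, 29)])
READ d @v4: history=[(3, 59)] -> pick v3 -> 59
READ b @v3: history=[(1, 41)] -> pick v1 -> 41
v5: WRITE f=3  (f history now [(4, 29), (5, 3)])
READ b @v5: history=[(1, 41)] -> pick v1 -> 41
v6: WRITE c=31  (c history now [(2, 17), (6, 31)])
READ e @v5: history=[] -> no version <= 5 -> NONE
v7: WRITE c=51  (c history now [(2, 17), (6, 31), (7, 51)])
Read results in order: ['41', 'NONE', 'NONE', 'NONE', '59', '41', '41', 'NONE']
NONE count = 4

Answer: 4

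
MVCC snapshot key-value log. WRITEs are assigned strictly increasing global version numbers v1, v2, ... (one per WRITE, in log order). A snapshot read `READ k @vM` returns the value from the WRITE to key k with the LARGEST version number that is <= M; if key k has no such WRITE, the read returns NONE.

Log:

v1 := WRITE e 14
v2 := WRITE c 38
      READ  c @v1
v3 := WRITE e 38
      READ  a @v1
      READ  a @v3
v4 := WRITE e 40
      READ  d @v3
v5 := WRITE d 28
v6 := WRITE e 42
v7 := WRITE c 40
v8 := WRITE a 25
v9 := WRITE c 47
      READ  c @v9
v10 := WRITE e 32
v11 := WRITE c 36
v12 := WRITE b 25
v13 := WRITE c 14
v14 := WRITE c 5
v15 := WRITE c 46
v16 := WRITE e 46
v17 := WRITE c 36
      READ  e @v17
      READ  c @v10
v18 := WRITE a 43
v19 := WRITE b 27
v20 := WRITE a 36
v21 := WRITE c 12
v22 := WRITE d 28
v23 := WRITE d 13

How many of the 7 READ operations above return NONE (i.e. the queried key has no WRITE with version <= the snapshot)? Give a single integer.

Answer: 4

Derivation:
v1: WRITE e=14  (e history now [(1, 14)])
v2: WRITE c=38  (c history now [(2, 38)])
READ c @v1: history=[(2, 38)] -> no version <= 1 -> NONE
v3: WRITE e=38  (e history now [(1, 14), (3, 38)])
READ a @v1: history=[] -> no version <= 1 -> NONE
READ a @v3: history=[] -> no version <= 3 -> NONE
v4: WRITE e=40  (e history now [(1, 14), (3, 38), (4, 40)])
READ d @v3: history=[] -> no version <= 3 -> NONE
v5: WRITE d=28  (d history now [(5, 28)])
v6: WRITE e=42  (e history now [(1, 14), (3, 38), (4, 40), (6, 42)])
v7: WRITE c=40  (c history now [(2, 38), (7, 40)])
v8: WRITE a=25  (a history now [(8, 25)])
v9: WRITE c=47  (c history now [(2, 38), (7, 40), (9, 47)])
READ c @v9: history=[(2, 38), (7, 40), (9, 47)] -> pick v9 -> 47
v10: WRITE e=32  (e history now [(1, 14), (3, 38), (4, 40), (6, 42), (10, 32)])
v11: WRITE c=36  (c history now [(2, 38), (7, 40), (9, 47), (11, 36)])
v12: WRITE b=25  (b history now [(12, 25)])
v13: WRITE c=14  (c history now [(2, 38), (7, 40), (9, 47), (11, 36), (13, 14)])
v14: WRITE c=5  (c history now [(2, 38), (7, 40), (9, 47), (11, 36), (13, 14), (14, 5)])
v15: WRITE c=46  (c history now [(2, 38), (7, 40), (9, 47), (11, 36), (13, 14), (14, 5), (15, 46)])
v16: WRITE e=46  (e history now [(1, 14), (3, 38), (4, 40), (6, 42), (10, 32), (16, 46)])
v17: WRITE c=36  (c history now [(2, 38), (7, 40), (9, 47), (11, 36), (13, 14), (14, 5), (15, 46), (17, 36)])
READ e @v17: history=[(1, 14), (3, 38), (4, 40), (6, 42), (10, 32), (16, 46)] -> pick v16 -> 46
READ c @v10: history=[(2, 38), (7, 40), (9, 47), (11, 36), (13, 14), (14, 5), (15, 46), (17, 36)] -> pick v9 -> 47
v18: WRITE a=43  (a history now [(8, 25), (18, 43)])
v19: WRITE b=27  (b history now [(12, 25), (19, 27)])
v20: WRITE a=36  (a history now [(8, 25), (18, 43), (20, 36)])
v21: WRITE c=12  (c history now [(2, 38), (7, 40), (9, 47), (11, 36), (13, 14), (14, 5), (15, 46), (17, 36), (21, 12)])
v22: WRITE d=28  (d history now [(5, 28), (22, 28)])
v23: WRITE d=13  (d history now [(5, 28), (22, 28), (23, 13)])
Read results in order: ['NONE', 'NONE', 'NONE', 'NONE', '47', '46', '47']
NONE count = 4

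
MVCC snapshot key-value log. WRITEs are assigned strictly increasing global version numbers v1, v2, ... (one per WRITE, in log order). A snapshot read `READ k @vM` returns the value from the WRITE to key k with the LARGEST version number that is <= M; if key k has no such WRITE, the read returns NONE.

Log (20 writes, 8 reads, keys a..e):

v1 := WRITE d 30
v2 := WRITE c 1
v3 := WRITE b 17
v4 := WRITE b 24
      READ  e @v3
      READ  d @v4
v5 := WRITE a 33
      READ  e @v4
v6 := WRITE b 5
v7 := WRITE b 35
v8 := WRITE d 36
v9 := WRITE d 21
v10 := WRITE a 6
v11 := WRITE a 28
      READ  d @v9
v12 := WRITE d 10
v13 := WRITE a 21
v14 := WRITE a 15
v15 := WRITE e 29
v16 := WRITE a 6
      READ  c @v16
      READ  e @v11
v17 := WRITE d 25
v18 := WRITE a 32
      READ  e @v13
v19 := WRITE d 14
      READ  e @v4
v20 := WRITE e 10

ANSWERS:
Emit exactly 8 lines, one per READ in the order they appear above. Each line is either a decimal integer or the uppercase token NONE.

v1: WRITE d=30  (d history now [(1, 30)])
v2: WRITE c=1  (c history now [(2, 1)])
v3: WRITE b=17  (b history now [(3, 17)])
v4: WRITE b=24  (b history now [(3, 17), (4, 24)])
READ e @v3: history=[] -> no version <= 3 -> NONE
READ d @v4: history=[(1, 30)] -> pick v1 -> 30
v5: WRITE a=33  (a history now [(5, 33)])
READ e @v4: history=[] -> no version <= 4 -> NONE
v6: WRITE b=5  (b history now [(3, 17), (4, 24), (6, 5)])
v7: WRITE b=35  (b history now [(3, 17), (4, 24), (6, 5), (7, 35)])
v8: WRITE d=36  (d history now [(1, 30), (8, 36)])
v9: WRITE d=21  (d history now [(1, 30), (8, 36), (9, 21)])
v10: WRITE a=6  (a history now [(5, 33), (10, 6)])
v11: WRITE a=28  (a history now [(5, 33), (10, 6), (11, 28)])
READ d @v9: history=[(1, 30), (8, 36), (9, 21)] -> pick v9 -> 21
v12: WRITE d=10  (d history now [(1, 30), (8, 36), (9, 21), (12, 10)])
v13: WRITE a=21  (a history now [(5, 33), (10, 6), (11, 28), (13, 21)])
v14: WRITE a=15  (a history now [(5, 33), (10, 6), (11, 28), (13, 21), (14, 15)])
v15: WRITE e=29  (e history now [(15, 29)])
v16: WRITE a=6  (a history now [(5, 33), (10, 6), (11, 28), (13, 21), (14, 15), (16, 6)])
READ c @v16: history=[(2, 1)] -> pick v2 -> 1
READ e @v11: history=[(15, 29)] -> no version <= 11 -> NONE
v17: WRITE d=25  (d history now [(1, 30), (8, 36), (9, 21), (12, 10), (17, 25)])
v18: WRITE a=32  (a history now [(5, 33), (10, 6), (11, 28), (13, 21), (14, 15), (16, 6), (18, 32)])
READ e @v13: history=[(15, 29)] -> no version <= 13 -> NONE
v19: WRITE d=14  (d history now [(1, 30), (8, 36), (9, 21), (12, 10), (17, 25), (19, 14)])
READ e @v4: history=[(15, 29)] -> no version <= 4 -> NONE
v20: WRITE e=10  (e history now [(15, 29), (20, 10)])

Answer: NONE
30
NONE
21
1
NONE
NONE
NONE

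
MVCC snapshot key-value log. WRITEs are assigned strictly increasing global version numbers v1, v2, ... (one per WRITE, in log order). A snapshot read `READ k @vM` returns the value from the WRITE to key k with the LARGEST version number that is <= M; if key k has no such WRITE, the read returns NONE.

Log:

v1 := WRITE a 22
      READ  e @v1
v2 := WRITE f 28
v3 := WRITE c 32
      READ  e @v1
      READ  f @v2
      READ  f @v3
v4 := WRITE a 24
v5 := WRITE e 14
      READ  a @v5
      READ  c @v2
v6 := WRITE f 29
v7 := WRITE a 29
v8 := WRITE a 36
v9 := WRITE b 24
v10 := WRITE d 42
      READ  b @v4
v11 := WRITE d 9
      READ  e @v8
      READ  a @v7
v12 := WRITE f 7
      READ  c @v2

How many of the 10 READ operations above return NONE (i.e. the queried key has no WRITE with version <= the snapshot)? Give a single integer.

Answer: 5

Derivation:
v1: WRITE a=22  (a history now [(1, 22)])
READ e @v1: history=[] -> no version <= 1 -> NONE
v2: WRITE f=28  (f history now [(2, 28)])
v3: WRITE c=32  (c history now [(3, 32)])
READ e @v1: history=[] -> no version <= 1 -> NONE
READ f @v2: history=[(2, 28)] -> pick v2 -> 28
READ f @v3: history=[(2, 28)] -> pick v2 -> 28
v4: WRITE a=24  (a history now [(1, 22), (4, 24)])
v5: WRITE e=14  (e history now [(5, 14)])
READ a @v5: history=[(1, 22), (4, 24)] -> pick v4 -> 24
READ c @v2: history=[(3, 32)] -> no version <= 2 -> NONE
v6: WRITE f=29  (f history now [(2, 28), (6, 29)])
v7: WRITE a=29  (a history now [(1, 22), (4, 24), (7, 29)])
v8: WRITE a=36  (a history now [(1, 22), (4, 24), (7, 29), (8, 36)])
v9: WRITE b=24  (b history now [(9, 24)])
v10: WRITE d=42  (d history now [(10, 42)])
READ b @v4: history=[(9, 24)] -> no version <= 4 -> NONE
v11: WRITE d=9  (d history now [(10, 42), (11, 9)])
READ e @v8: history=[(5, 14)] -> pick v5 -> 14
READ a @v7: history=[(1, 22), (4, 24), (7, 29), (8, 36)] -> pick v7 -> 29
v12: WRITE f=7  (f history now [(2, 28), (6, 29), (12, 7)])
READ c @v2: history=[(3, 32)] -> no version <= 2 -> NONE
Read results in order: ['NONE', 'NONE', '28', '28', '24', 'NONE', 'NONE', '14', '29', 'NONE']
NONE count = 5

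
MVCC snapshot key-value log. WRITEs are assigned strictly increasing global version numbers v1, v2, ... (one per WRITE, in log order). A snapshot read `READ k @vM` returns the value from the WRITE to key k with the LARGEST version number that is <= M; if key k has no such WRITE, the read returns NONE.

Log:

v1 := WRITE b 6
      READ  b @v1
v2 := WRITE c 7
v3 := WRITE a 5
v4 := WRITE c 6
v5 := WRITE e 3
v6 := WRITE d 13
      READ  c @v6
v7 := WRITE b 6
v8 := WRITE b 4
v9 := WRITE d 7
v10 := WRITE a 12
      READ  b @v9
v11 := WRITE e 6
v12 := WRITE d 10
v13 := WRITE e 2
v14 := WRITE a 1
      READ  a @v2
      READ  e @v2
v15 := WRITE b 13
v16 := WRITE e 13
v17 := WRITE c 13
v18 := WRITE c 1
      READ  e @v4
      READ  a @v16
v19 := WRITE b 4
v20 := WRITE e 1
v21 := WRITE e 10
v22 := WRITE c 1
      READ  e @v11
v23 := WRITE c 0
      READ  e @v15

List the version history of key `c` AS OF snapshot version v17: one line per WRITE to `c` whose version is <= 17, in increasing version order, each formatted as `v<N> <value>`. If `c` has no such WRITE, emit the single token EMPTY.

Answer: v2 7
v4 6
v17 13

Derivation:
Scan writes for key=c with version <= 17:
  v1 WRITE b 6 -> skip
  v2 WRITE c 7 -> keep
  v3 WRITE a 5 -> skip
  v4 WRITE c 6 -> keep
  v5 WRITE e 3 -> skip
  v6 WRITE d 13 -> skip
  v7 WRITE b 6 -> skip
  v8 WRITE b 4 -> skip
  v9 WRITE d 7 -> skip
  v10 WRITE a 12 -> skip
  v11 WRITE e 6 -> skip
  v12 WRITE d 10 -> skip
  v13 WRITE e 2 -> skip
  v14 WRITE a 1 -> skip
  v15 WRITE b 13 -> skip
  v16 WRITE e 13 -> skip
  v17 WRITE c 13 -> keep
  v18 WRITE c 1 -> drop (> snap)
  v19 WRITE b 4 -> skip
  v20 WRITE e 1 -> skip
  v21 WRITE e 10 -> skip
  v22 WRITE c 1 -> drop (> snap)
  v23 WRITE c 0 -> drop (> snap)
Collected: [(2, 7), (4, 6), (17, 13)]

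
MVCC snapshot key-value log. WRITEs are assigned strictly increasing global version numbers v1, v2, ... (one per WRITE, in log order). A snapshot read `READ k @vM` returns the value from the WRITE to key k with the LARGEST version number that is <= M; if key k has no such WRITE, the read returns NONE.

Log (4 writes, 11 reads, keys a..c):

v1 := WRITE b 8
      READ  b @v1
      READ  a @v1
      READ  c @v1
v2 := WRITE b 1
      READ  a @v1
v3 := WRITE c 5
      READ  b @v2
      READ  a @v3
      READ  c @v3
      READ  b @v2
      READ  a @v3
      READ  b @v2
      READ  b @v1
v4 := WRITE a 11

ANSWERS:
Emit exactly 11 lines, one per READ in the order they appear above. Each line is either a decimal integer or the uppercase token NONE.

Answer: 8
NONE
NONE
NONE
1
NONE
5
1
NONE
1
8

Derivation:
v1: WRITE b=8  (b history now [(1, 8)])
READ b @v1: history=[(1, 8)] -> pick v1 -> 8
READ a @v1: history=[] -> no version <= 1 -> NONE
READ c @v1: history=[] -> no version <= 1 -> NONE
v2: WRITE b=1  (b history now [(1, 8), (2, 1)])
READ a @v1: history=[] -> no version <= 1 -> NONE
v3: WRITE c=5  (c history now [(3, 5)])
READ b @v2: history=[(1, 8), (2, 1)] -> pick v2 -> 1
READ a @v3: history=[] -> no version <= 3 -> NONE
READ c @v3: history=[(3, 5)] -> pick v3 -> 5
READ b @v2: history=[(1, 8), (2, 1)] -> pick v2 -> 1
READ a @v3: history=[] -> no version <= 3 -> NONE
READ b @v2: history=[(1, 8), (2, 1)] -> pick v2 -> 1
READ b @v1: history=[(1, 8), (2, 1)] -> pick v1 -> 8
v4: WRITE a=11  (a history now [(4, 11)])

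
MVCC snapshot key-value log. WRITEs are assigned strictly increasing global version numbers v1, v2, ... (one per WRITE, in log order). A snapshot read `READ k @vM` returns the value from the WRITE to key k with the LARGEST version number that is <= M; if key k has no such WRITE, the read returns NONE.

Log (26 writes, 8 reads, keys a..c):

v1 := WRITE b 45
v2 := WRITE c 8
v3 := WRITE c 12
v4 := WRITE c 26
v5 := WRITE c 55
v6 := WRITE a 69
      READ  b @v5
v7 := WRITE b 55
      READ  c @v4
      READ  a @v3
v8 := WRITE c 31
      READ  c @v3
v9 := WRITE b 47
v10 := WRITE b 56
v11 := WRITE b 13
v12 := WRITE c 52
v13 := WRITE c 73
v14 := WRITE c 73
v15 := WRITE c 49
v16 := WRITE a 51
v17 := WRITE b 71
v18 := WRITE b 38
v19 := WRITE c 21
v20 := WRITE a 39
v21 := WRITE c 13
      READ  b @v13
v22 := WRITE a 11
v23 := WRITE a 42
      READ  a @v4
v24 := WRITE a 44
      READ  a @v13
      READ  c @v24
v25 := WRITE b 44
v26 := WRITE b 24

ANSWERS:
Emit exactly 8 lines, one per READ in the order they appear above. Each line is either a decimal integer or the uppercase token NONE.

Answer: 45
26
NONE
12
13
NONE
69
13

Derivation:
v1: WRITE b=45  (b history now [(1, 45)])
v2: WRITE c=8  (c history now [(2, 8)])
v3: WRITE c=12  (c history now [(2, 8), (3, 12)])
v4: WRITE c=26  (c history now [(2, 8), (3, 12), (4, 26)])
v5: WRITE c=55  (c history now [(2, 8), (3, 12), (4, 26), (5, 55)])
v6: WRITE a=69  (a history now [(6, 69)])
READ b @v5: history=[(1, 45)] -> pick v1 -> 45
v7: WRITE b=55  (b history now [(1, 45), (7, 55)])
READ c @v4: history=[(2, 8), (3, 12), (4, 26), (5, 55)] -> pick v4 -> 26
READ a @v3: history=[(6, 69)] -> no version <= 3 -> NONE
v8: WRITE c=31  (c history now [(2, 8), (3, 12), (4, 26), (5, 55), (8, 31)])
READ c @v3: history=[(2, 8), (3, 12), (4, 26), (5, 55), (8, 31)] -> pick v3 -> 12
v9: WRITE b=47  (b history now [(1, 45), (7, 55), (9, 47)])
v10: WRITE b=56  (b history now [(1, 45), (7, 55), (9, 47), (10, 56)])
v11: WRITE b=13  (b history now [(1, 45), (7, 55), (9, 47), (10, 56), (11, 13)])
v12: WRITE c=52  (c history now [(2, 8), (3, 12), (4, 26), (5, 55), (8, 31), (12, 52)])
v13: WRITE c=73  (c history now [(2, 8), (3, 12), (4, 26), (5, 55), (8, 31), (12, 52), (13, 73)])
v14: WRITE c=73  (c history now [(2, 8), (3, 12), (4, 26), (5, 55), (8, 31), (12, 52), (13, 73), (14, 73)])
v15: WRITE c=49  (c history now [(2, 8), (3, 12), (4, 26), (5, 55), (8, 31), (12, 52), (13, 73), (14, 73), (15, 49)])
v16: WRITE a=51  (a history now [(6, 69), (16, 51)])
v17: WRITE b=71  (b history now [(1, 45), (7, 55), (9, 47), (10, 56), (11, 13), (17, 71)])
v18: WRITE b=38  (b history now [(1, 45), (7, 55), (9, 47), (10, 56), (11, 13), (17, 71), (18, 38)])
v19: WRITE c=21  (c history now [(2, 8), (3, 12), (4, 26), (5, 55), (8, 31), (12, 52), (13, 73), (14, 73), (15, 49), (19, 21)])
v20: WRITE a=39  (a history now [(6, 69), (16, 51), (20, 39)])
v21: WRITE c=13  (c history now [(2, 8), (3, 12), (4, 26), (5, 55), (8, 31), (12, 52), (13, 73), (14, 73), (15, 49), (19, 21), (21, 13)])
READ b @v13: history=[(1, 45), (7, 55), (9, 47), (10, 56), (11, 13), (17, 71), (18, 38)] -> pick v11 -> 13
v22: WRITE a=11  (a history now [(6, 69), (16, 51), (20, 39), (22, 11)])
v23: WRITE a=42  (a history now [(6, 69), (16, 51), (20, 39), (22, 11), (23, 42)])
READ a @v4: history=[(6, 69), (16, 51), (20, 39), (22, 11), (23, 42)] -> no version <= 4 -> NONE
v24: WRITE a=44  (a history now [(6, 69), (16, 51), (20, 39), (22, 11), (23, 42), (24, 44)])
READ a @v13: history=[(6, 69), (16, 51), (20, 39), (22, 11), (23, 42), (24, 44)] -> pick v6 -> 69
READ c @v24: history=[(2, 8), (3, 12), (4, 26), (5, 55), (8, 31), (12, 52), (13, 73), (14, 73), (15, 49), (19, 21), (21, 13)] -> pick v21 -> 13
v25: WRITE b=44  (b history now [(1, 45), (7, 55), (9, 47), (10, 56), (11, 13), (17, 71), (18, 38), (25, 44)])
v26: WRITE b=24  (b history now [(1, 45), (7, 55), (9, 47), (10, 56), (11, 13), (17, 71), (18, 38), (25, 44), (26, 24)])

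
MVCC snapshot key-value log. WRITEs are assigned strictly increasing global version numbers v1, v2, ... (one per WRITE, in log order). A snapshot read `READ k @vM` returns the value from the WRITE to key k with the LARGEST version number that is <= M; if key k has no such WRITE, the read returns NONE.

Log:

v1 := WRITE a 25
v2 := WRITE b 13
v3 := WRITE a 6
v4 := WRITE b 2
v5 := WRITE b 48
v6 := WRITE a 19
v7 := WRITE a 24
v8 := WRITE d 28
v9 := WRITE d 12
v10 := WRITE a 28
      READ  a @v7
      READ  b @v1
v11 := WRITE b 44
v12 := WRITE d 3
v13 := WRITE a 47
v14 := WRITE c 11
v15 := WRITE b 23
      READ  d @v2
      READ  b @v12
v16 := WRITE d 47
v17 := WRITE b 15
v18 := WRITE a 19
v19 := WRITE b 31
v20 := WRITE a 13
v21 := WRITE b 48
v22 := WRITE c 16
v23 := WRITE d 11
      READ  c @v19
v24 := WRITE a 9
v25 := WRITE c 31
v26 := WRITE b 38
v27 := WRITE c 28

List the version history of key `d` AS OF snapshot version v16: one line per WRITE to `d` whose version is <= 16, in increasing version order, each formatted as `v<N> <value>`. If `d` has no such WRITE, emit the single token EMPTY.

Scan writes for key=d with version <= 16:
  v1 WRITE a 25 -> skip
  v2 WRITE b 13 -> skip
  v3 WRITE a 6 -> skip
  v4 WRITE b 2 -> skip
  v5 WRITE b 48 -> skip
  v6 WRITE a 19 -> skip
  v7 WRITE a 24 -> skip
  v8 WRITE d 28 -> keep
  v9 WRITE d 12 -> keep
  v10 WRITE a 28 -> skip
  v11 WRITE b 44 -> skip
  v12 WRITE d 3 -> keep
  v13 WRITE a 47 -> skip
  v14 WRITE c 11 -> skip
  v15 WRITE b 23 -> skip
  v16 WRITE d 47 -> keep
  v17 WRITE b 15 -> skip
  v18 WRITE a 19 -> skip
  v19 WRITE b 31 -> skip
  v20 WRITE a 13 -> skip
  v21 WRITE b 48 -> skip
  v22 WRITE c 16 -> skip
  v23 WRITE d 11 -> drop (> snap)
  v24 WRITE a 9 -> skip
  v25 WRITE c 31 -> skip
  v26 WRITE b 38 -> skip
  v27 WRITE c 28 -> skip
Collected: [(8, 28), (9, 12), (12, 3), (16, 47)]

Answer: v8 28
v9 12
v12 3
v16 47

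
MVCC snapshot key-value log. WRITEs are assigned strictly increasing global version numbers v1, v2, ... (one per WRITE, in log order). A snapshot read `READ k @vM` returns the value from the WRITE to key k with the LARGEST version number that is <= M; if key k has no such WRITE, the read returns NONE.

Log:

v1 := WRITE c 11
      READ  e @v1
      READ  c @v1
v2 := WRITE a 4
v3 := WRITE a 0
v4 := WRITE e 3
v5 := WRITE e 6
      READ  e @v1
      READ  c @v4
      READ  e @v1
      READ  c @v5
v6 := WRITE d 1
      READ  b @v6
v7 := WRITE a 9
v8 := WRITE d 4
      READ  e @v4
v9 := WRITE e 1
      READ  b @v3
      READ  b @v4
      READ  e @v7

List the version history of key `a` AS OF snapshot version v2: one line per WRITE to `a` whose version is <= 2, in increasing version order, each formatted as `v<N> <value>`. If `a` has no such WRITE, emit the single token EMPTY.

Answer: v2 4

Derivation:
Scan writes for key=a with version <= 2:
  v1 WRITE c 11 -> skip
  v2 WRITE a 4 -> keep
  v3 WRITE a 0 -> drop (> snap)
  v4 WRITE e 3 -> skip
  v5 WRITE e 6 -> skip
  v6 WRITE d 1 -> skip
  v7 WRITE a 9 -> drop (> snap)
  v8 WRITE d 4 -> skip
  v9 WRITE e 1 -> skip
Collected: [(2, 4)]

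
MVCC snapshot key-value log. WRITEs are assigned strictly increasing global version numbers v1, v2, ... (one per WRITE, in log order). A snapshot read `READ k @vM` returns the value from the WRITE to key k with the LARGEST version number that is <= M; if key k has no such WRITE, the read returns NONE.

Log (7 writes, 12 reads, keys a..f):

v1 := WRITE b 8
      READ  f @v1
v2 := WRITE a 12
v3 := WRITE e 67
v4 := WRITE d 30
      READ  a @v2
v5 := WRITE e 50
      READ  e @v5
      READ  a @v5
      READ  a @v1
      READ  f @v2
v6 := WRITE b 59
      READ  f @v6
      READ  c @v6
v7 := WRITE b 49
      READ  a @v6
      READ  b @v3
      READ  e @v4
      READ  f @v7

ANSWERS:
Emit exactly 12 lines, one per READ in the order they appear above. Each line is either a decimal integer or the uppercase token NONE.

v1: WRITE b=8  (b history now [(1, 8)])
READ f @v1: history=[] -> no version <= 1 -> NONE
v2: WRITE a=12  (a history now [(2, 12)])
v3: WRITE e=67  (e history now [(3, 67)])
v4: WRITE d=30  (d history now [(4, 30)])
READ a @v2: history=[(2, 12)] -> pick v2 -> 12
v5: WRITE e=50  (e history now [(3, 67), (5, 50)])
READ e @v5: history=[(3, 67), (5, 50)] -> pick v5 -> 50
READ a @v5: history=[(2, 12)] -> pick v2 -> 12
READ a @v1: history=[(2, 12)] -> no version <= 1 -> NONE
READ f @v2: history=[] -> no version <= 2 -> NONE
v6: WRITE b=59  (b history now [(1, 8), (6, 59)])
READ f @v6: history=[] -> no version <= 6 -> NONE
READ c @v6: history=[] -> no version <= 6 -> NONE
v7: WRITE b=49  (b history now [(1, 8), (6, 59), (7, 49)])
READ a @v6: history=[(2, 12)] -> pick v2 -> 12
READ b @v3: history=[(1, 8), (6, 59), (7, 49)] -> pick v1 -> 8
READ e @v4: history=[(3, 67), (5, 50)] -> pick v3 -> 67
READ f @v7: history=[] -> no version <= 7 -> NONE

Answer: NONE
12
50
12
NONE
NONE
NONE
NONE
12
8
67
NONE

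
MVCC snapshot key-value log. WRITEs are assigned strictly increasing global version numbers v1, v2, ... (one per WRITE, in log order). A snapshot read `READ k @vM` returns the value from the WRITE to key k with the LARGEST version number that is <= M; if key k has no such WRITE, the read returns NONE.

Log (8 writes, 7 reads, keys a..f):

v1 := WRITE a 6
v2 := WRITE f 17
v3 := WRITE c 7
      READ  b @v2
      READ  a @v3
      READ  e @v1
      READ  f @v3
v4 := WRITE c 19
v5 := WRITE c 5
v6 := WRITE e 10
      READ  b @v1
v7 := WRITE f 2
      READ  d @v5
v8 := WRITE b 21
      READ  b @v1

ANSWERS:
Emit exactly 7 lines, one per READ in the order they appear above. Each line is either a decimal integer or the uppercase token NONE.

Answer: NONE
6
NONE
17
NONE
NONE
NONE

Derivation:
v1: WRITE a=6  (a history now [(1, 6)])
v2: WRITE f=17  (f history now [(2, 17)])
v3: WRITE c=7  (c history now [(3, 7)])
READ b @v2: history=[] -> no version <= 2 -> NONE
READ a @v3: history=[(1, 6)] -> pick v1 -> 6
READ e @v1: history=[] -> no version <= 1 -> NONE
READ f @v3: history=[(2, 17)] -> pick v2 -> 17
v4: WRITE c=19  (c history now [(3, 7), (4, 19)])
v5: WRITE c=5  (c history now [(3, 7), (4, 19), (5, 5)])
v6: WRITE e=10  (e history now [(6, 10)])
READ b @v1: history=[] -> no version <= 1 -> NONE
v7: WRITE f=2  (f history now [(2, 17), (7, 2)])
READ d @v5: history=[] -> no version <= 5 -> NONE
v8: WRITE b=21  (b history now [(8, 21)])
READ b @v1: history=[(8, 21)] -> no version <= 1 -> NONE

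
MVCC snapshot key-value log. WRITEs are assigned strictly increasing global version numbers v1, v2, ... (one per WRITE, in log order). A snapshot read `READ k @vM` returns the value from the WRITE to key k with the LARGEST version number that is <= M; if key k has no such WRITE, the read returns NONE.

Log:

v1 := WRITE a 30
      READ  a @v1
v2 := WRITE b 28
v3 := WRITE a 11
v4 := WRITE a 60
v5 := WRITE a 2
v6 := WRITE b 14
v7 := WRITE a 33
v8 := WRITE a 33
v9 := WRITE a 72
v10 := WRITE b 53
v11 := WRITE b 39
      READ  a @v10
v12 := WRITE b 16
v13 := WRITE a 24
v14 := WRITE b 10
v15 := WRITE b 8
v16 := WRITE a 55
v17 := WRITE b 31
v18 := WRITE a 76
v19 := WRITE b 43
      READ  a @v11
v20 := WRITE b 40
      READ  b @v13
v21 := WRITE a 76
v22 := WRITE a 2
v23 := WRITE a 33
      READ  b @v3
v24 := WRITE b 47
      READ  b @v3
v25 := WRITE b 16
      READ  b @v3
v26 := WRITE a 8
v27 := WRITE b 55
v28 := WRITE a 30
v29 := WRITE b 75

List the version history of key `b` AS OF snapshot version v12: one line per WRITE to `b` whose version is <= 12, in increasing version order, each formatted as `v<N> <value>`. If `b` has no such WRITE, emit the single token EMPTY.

Answer: v2 28
v6 14
v10 53
v11 39
v12 16

Derivation:
Scan writes for key=b with version <= 12:
  v1 WRITE a 30 -> skip
  v2 WRITE b 28 -> keep
  v3 WRITE a 11 -> skip
  v4 WRITE a 60 -> skip
  v5 WRITE a 2 -> skip
  v6 WRITE b 14 -> keep
  v7 WRITE a 33 -> skip
  v8 WRITE a 33 -> skip
  v9 WRITE a 72 -> skip
  v10 WRITE b 53 -> keep
  v11 WRITE b 39 -> keep
  v12 WRITE b 16 -> keep
  v13 WRITE a 24 -> skip
  v14 WRITE b 10 -> drop (> snap)
  v15 WRITE b 8 -> drop (> snap)
  v16 WRITE a 55 -> skip
  v17 WRITE b 31 -> drop (> snap)
  v18 WRITE a 76 -> skip
  v19 WRITE b 43 -> drop (> snap)
  v20 WRITE b 40 -> drop (> snap)
  v21 WRITE a 76 -> skip
  v22 WRITE a 2 -> skip
  v23 WRITE a 33 -> skip
  v24 WRITE b 47 -> drop (> snap)
  v25 WRITE b 16 -> drop (> snap)
  v26 WRITE a 8 -> skip
  v27 WRITE b 55 -> drop (> snap)
  v28 WRITE a 30 -> skip
  v29 WRITE b 75 -> drop (> snap)
Collected: [(2, 28), (6, 14), (10, 53), (11, 39), (12, 16)]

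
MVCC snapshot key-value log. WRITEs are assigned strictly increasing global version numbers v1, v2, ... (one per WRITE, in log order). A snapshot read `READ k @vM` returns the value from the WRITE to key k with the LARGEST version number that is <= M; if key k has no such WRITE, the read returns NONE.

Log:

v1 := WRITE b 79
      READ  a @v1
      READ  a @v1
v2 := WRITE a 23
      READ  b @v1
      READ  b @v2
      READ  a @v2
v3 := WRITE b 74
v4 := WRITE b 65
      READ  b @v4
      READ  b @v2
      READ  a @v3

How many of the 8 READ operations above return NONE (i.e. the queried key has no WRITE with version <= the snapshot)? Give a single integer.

v1: WRITE b=79  (b history now [(1, 79)])
READ a @v1: history=[] -> no version <= 1 -> NONE
READ a @v1: history=[] -> no version <= 1 -> NONE
v2: WRITE a=23  (a history now [(2, 23)])
READ b @v1: history=[(1, 79)] -> pick v1 -> 79
READ b @v2: history=[(1, 79)] -> pick v1 -> 79
READ a @v2: history=[(2, 23)] -> pick v2 -> 23
v3: WRITE b=74  (b history now [(1, 79), (3, 74)])
v4: WRITE b=65  (b history now [(1, 79), (3, 74), (4, 65)])
READ b @v4: history=[(1, 79), (3, 74), (4, 65)] -> pick v4 -> 65
READ b @v2: history=[(1, 79), (3, 74), (4, 65)] -> pick v1 -> 79
READ a @v3: history=[(2, 23)] -> pick v2 -> 23
Read results in order: ['NONE', 'NONE', '79', '79', '23', '65', '79', '23']
NONE count = 2

Answer: 2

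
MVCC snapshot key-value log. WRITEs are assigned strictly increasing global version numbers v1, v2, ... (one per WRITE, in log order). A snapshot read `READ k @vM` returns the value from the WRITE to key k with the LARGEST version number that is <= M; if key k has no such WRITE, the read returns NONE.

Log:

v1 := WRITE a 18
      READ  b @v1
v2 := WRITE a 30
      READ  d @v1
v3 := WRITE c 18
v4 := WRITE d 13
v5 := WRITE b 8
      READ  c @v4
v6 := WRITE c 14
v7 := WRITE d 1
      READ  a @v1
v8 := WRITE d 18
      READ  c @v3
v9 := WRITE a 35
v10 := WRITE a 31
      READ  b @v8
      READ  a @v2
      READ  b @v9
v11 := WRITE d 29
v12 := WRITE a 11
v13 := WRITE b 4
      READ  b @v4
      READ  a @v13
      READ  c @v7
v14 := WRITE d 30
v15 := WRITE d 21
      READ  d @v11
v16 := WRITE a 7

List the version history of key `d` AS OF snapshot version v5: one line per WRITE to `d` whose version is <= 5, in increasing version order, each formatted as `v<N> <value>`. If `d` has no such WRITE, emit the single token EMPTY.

Answer: v4 13

Derivation:
Scan writes for key=d with version <= 5:
  v1 WRITE a 18 -> skip
  v2 WRITE a 30 -> skip
  v3 WRITE c 18 -> skip
  v4 WRITE d 13 -> keep
  v5 WRITE b 8 -> skip
  v6 WRITE c 14 -> skip
  v7 WRITE d 1 -> drop (> snap)
  v8 WRITE d 18 -> drop (> snap)
  v9 WRITE a 35 -> skip
  v10 WRITE a 31 -> skip
  v11 WRITE d 29 -> drop (> snap)
  v12 WRITE a 11 -> skip
  v13 WRITE b 4 -> skip
  v14 WRITE d 30 -> drop (> snap)
  v15 WRITE d 21 -> drop (> snap)
  v16 WRITE a 7 -> skip
Collected: [(4, 13)]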